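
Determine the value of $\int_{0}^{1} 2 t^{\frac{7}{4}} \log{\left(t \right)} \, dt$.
$- \frac{32}{121}$

Begin with the known integral
$$J(a) = \int_{0}^{1} 2 t^{a} \, dt = \frac{2}{a + 1}.$$

Differentiating under the integral sign brings down a factor of $\ln t$:
$$\frac{dJ}{da} = \int_{0}^{1} 2 t^{a} \log{\left(t \right)} \, dt = - \frac{2}{\left(a + 1\right)^{2}}.$$

The integral on the left is $I$, so $I = - \frac{2}{\left(a + 1\right)^{2}}$.

Setting $a = \frac{7}{4}$:
$$I = - \frac{32}{121}.$$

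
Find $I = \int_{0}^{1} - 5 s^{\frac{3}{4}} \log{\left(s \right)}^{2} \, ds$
$- \frac{640}{343}$

Consider the simpler parametrised integral
$$J(a) = \int_{0}^{1} - 5 s^{a} \, ds = - \frac{5}{a + 1}.$$

Differentiating under the integral sign brings down a factor of $\ln s$:
$$\frac{dJ}{da} = \int_{0}^{1} - 5 s^{a} \log{\left(s \right)} \, ds = \frac{5}{\left(a + 1\right)^{2}}.$$

Repeating twice in total — each differentiation brings down another $\ln s$ — gives
$$\frac{d^{2}J}{da^{2}} = \int_{0}^{1} - 5 s^{a} \log{\left(s \right)}^{2} \, ds = - \frac{10}{\left(a + 1\right)^{3}},$$
and the integrand here is exactly the target integrand, so $I = - \frac{10}{\left(a + 1\right)^{3}}$.

Setting $a = \frac{3}{4}$:
$$I = - \frac{640}{343}.$$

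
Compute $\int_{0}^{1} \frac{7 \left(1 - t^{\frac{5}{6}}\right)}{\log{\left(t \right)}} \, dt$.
$- \log{\left(\frac{19487171}{279936} \right)}$

Replace the exponent $\frac{5}{6}$ by a parameter $a$: let $I(a) = \int_{0}^{1} \frac{7 \left(1 - t^{a}\right)}{\log{\left(t \right)}} \, dt$.

Since $\dfrac{\partial}{\partial a}\,t^{a} = t^{a} \ln t$, the $\ln t$ in the denominator cancels and
$$\frac{dI}{da} = \int_{0}^{1} -7 t^{a} \, dt = -7 \left[\frac{t^{a+1}}{a+1}\right]_0^1 = - \frac{7}{a + 1}.$$

Integrating with respect to $a$ gives $I(a) = - 7 \log{\left(a + 1 \right)} + C$.

At $a = 0$ the integrand is identically $0$, so $I(0) = 0$. The closed form gives $0$, hence $C = 0$.

Setting $a = \frac{5}{6}$:
$$I = - \log{\left(\frac{19487171}{279936} \right)}.$$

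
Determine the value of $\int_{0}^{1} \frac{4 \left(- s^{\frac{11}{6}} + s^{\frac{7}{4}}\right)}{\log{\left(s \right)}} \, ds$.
$\log{\left(\frac{1185921}{1336336} \right)}$

Replace the exponent $\frac{7}{4}$ by a parameter $a$: let $I(a) = \int_{0}^{1} \frac{4 \left(- s^{\frac{11}{6}} + s^{a}\right)}{\log{\left(s \right)}} \, ds$.

Since $\dfrac{\partial}{\partial a}\,s^{a} = s^{a} \ln s$, the $\ln s$ in the denominator cancels and
$$\frac{dI}{da} = \int_{0}^{1} 4 s^{a} \, ds = 4 \left[\frac{s^{a+1}}{a+1}\right]_0^1 = \frac{4}{a + 1}.$$

Integrating with respect to $a$ gives $I(a) = \log{\left(\frac{1296 \left(a + 1\right)^{4}}{83521} \right)} + C$.

At $a = \frac{11}{6}$ the integrand is identically $0$, so $I(\frac{11}{6}) = 0$. The closed form gives $0$, hence $C = 0$.

Setting $a = \frac{7}{4}$:
$$I = \log{\left(\frac{1185921}{1336336} \right)}.$$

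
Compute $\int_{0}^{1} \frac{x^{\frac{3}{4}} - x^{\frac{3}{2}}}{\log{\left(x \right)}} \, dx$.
$\log{\left(\frac{7}{10} \right)}$

Replace the exponent $\frac{3}{4}$ by a parameter $a$: let $I(a) = \int_{0}^{1} \frac{- x^{\frac{3}{2}} + x^{a}}{\log{\left(x \right)}} \, dx$.

Since $\dfrac{\partial}{\partial a}\,x^{a} = x^{a} \ln x$, the $\ln x$ in the denominator cancels and
$$\frac{dI}{da} = \int_{0}^{1} x^{a} \, dx = \left[\frac{x^{a+1}}{a+1}\right]_0^1 = \frac{1}{a + 1}.$$

Integrating with respect to $a$ gives $I(a) = \log{\left(\frac{2 a}{5} + \frac{2}{5} \right)} + C$.

At $a = \frac{3}{2}$ the integrand is identically $0$, so $I(\frac{3}{2}) = 0$. The closed form gives $0$, hence $C = 0$.

Setting $a = \frac{3}{4}$:
$$I = \log{\left(\frac{7}{10} \right)}.$$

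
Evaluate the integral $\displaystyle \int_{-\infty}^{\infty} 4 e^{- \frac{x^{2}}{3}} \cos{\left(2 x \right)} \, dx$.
$\frac{4 \sqrt{3} \sqrt{\pi}}{e^{3}}$

Let $b$ denote the cosine frequency and define $I(b) = \int_{-\infty}^{\infty} 4 e^{- \frac{x^{2}}{3}} \cos{\left(b x \right)} \, dx$.

Differentiating under the integral sign,
$$I'(b) = \int_{-\infty}^{\infty} - 4 x e^{- \frac{x^{2}}{3}} \sin{\left(b x \right)} \, dx.$$

Integrate $\int_{-\infty}^{\infty} x \sin(b x)\, e^{- \frac{x^{2}}{3}}\, dx$ by parts with $u = \sin(b x)$ and $dv = x\, e^{- \frac{x^{2}}{3}}\, dx$, giving $v = - \frac{3 e^{- \frac{x^{2}}{3}}}{2}$. The boundary term vanishes and
$$\int_{-\infty}^{\infty} x \sin(b x)\, e^{- \frac{x^{2}}{3}}\, dx = \frac{3 b}{2} \int_{-\infty}^{\infty} \cos(b x)\, e^{- \frac{x^{2}}{3}}\, dx,$$
so $I'(b) = - \frac{3 b}{2}\, I(b)$.

This is a separable first-order ODE; solving with the initial condition $I(0) = \int_{-\infty}^{\infty} 4 e^{- \frac{x^{2}}{3}}\,dx = 4 \sqrt{3} \sqrt{\pi}$ gives
$$I(b) = 4 \sqrt{3} \sqrt{\pi} e^{- \frac{3 b^{2}}{4}}.$$

Setting $b = 2$:
$$I = \frac{4 \sqrt{3} \sqrt{\pi}}{e^{3}}.$$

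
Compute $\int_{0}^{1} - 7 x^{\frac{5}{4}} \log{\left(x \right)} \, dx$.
$\frac{112}{81}$

Consider the simpler parametrised integral
$$J(a) = \int_{0}^{1} - 7 x^{a} \, dx = - \frac{7}{a + 1}.$$

Differentiating under the integral sign brings down a factor of $\ln x$:
$$\frac{dJ}{da} = \int_{0}^{1} - 7 x^{a} \log{\left(x \right)} \, dx = \frac{7}{\left(a + 1\right)^{2}}.$$

The integral on the left is $I$, so $I = \frac{7}{\left(a + 1\right)^{2}}$.

Setting $a = \frac{5}{4}$:
$$I = \frac{112}{81}.$$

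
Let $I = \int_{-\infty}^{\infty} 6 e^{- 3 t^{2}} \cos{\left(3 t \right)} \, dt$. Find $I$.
$\frac{2 \sqrt{3} \sqrt{\pi}}{e^{\frac{3}{4}}}$

Treat the cosine frequency as a parameter and define $I(b) = \int_{-\infty}^{\infty} 6 e^{- 3 t^{2}} \cos{\left(b t \right)} \, dt$.

Differentiating under the integral sign,
$$I'(b) = \int_{-\infty}^{\infty} - 6 t e^{- 3 t^{2}} \sin{\left(b t \right)} \, dt.$$

Integrate $\int_{-\infty}^{\infty} t \sin(b t)\, e^{- 3 t^{2}}\, dt$ by parts with $u = \sin(b t)$ and $dv = t\, e^{- 3 t^{2}}\, dt$, giving $v = - \frac{e^{- 3 t^{2}}}{6}$. The boundary term vanishes and
$$\int_{-\infty}^{\infty} t \sin(b t)\, e^{- 3 t^{2}}\, dt = \frac{b}{6} \int_{-\infty}^{\infty} \cos(b t)\, e^{- 3 t^{2}}\, dt,$$
so $I'(b) = - \frac{b}{6}\, I(b)$.

This is a separable first-order ODE; solving with the initial condition $I(0) = \int_{-\infty}^{\infty} 6 e^{- 3 t^{2}}\,dt = 2 \sqrt{3} \sqrt{\pi}$ gives
$$I(b) = 2 \sqrt{3} \sqrt{\pi} e^{- \frac{b^{2}}{12}}.$$

Setting $b = 3$:
$$I = \frac{2 \sqrt{3} \sqrt{\pi}}{e^{\frac{3}{4}}}.$$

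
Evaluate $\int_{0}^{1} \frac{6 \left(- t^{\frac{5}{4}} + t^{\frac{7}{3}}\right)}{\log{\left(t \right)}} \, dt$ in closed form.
$- \log{\left(\frac{387420489}{4096000000} \right)}$

Consider the one-parameter family: let $I(a) = \int_{0}^{1} \frac{6 \left(t^{\frac{7}{3}} - t^{a}\right)}{\log{\left(t \right)}} \, dt$.

Since $\dfrac{\partial}{\partial a}\,t^{a} = t^{a} \ln t$, the $\ln t$ in the denominator cancels and
$$\frac{dI}{da} = \int_{0}^{1} -6 t^{a} \, dt = -6 \left[\frac{t^{a+1}}{a+1}\right]_0^1 = - \frac{6}{a + 1}.$$

Integrating with respect to $a$ gives $I(a) = - \log{\left(\frac{729 \left(a + 1\right)^{6}}{1000000} \right)} + C$.

At $a = \frac{7}{3}$ the integrand is identically $0$, so $I(\frac{7}{3}) = 0$. The closed form gives $0$, hence $C = 0$.

Setting $a = \frac{5}{4}$:
$$I = - \log{\left(\frac{387420489}{4096000000} \right)}.$$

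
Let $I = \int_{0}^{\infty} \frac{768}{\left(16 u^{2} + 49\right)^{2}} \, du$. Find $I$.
$\frac{48 \pi}{343}$

Start from the standard arctangent integral
$$J(a) = \int_{0}^{\infty} \frac{3}{a^{2} + u^{2}} \, du = \frac{3 \pi}{2 a}.$$

Differentiating under the integral sign with respect to $a$,
$$\frac{dJ}{da} = \int_{0}^{\infty} - \frac{6 a}{\left(a^{2} + u^{2}\right)^{2}} \, du = - \frac{3 \pi}{2 a^{2}},$$
so $\int_{0}^{\infty} \frac{3}{\left(a^{2} + u^{2}\right)^{2}} \, du = \frac{3 \pi}{4 a^{3}}$.

Setting $a = \frac{7}{4}$:
$$I = \frac{48 \pi}{343}.$$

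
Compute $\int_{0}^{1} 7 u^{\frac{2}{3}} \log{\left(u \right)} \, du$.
$- \frac{63}{25}$

Consider the simpler parametrised integral
$$J(a) = \int_{0}^{1} 7 u^{a} \, du = \frac{7}{a + 1}.$$

Differentiating under the integral sign brings down a factor of $\ln u$:
$$\frac{dJ}{da} = \int_{0}^{1} 7 u^{a} \log{\left(u \right)} \, du = - \frac{7}{\left(a + 1\right)^{2}}.$$

The integral on the left is $I$, so $I = - \frac{7}{\left(a + 1\right)^{2}}$.

Setting $a = \frac{2}{3}$:
$$I = - \frac{63}{25}.$$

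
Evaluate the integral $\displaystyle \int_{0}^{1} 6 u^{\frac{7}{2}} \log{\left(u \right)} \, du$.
$- \frac{8}{27}$

Start from the elementary integral
$$J(a) = \int_{0}^{1} 6 u^{a} \, du = \frac{6}{a + 1}.$$

Differentiating under the integral sign brings down a factor of $\ln u$:
$$\frac{dJ}{da} = \int_{0}^{1} 6 u^{a} \log{\left(u \right)} \, du = - \frac{6}{\left(a + 1\right)^{2}}.$$

The integral on the left is $I$, so $I = - \frac{6}{\left(a + 1\right)^{2}}$.

Setting $a = \frac{7}{2}$:
$$I = - \frac{8}{27}.$$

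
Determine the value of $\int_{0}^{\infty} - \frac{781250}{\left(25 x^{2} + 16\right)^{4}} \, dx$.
$- \frac{390625 \pi}{262144}$

Recall the elementary integral
$$J(a) = \int_{0}^{\infty} - \frac{2}{a^{2} + x^{2}} \, dx = - \frac{\pi}{a}.$$

Differentiating under the integral sign with respect to $a$,
$$\frac{dJ}{da} = \int_{0}^{\infty} \frac{4 a}{\left(a^{2} + x^{2}\right)^{2}} \, dx = \frac{\pi}{a^{2}},$$
so $\int_{0}^{\infty} - \frac{2}{\left(a^{2} + x^{2}\right)^{2}} \, dx = - \frac{\pi}{2 a^{3}}$.

Repeating — each differentiation of $1/(x^2+a^2)^j$ produces $-2ja/(x^2+a^2)^{j+1}$ — and dividing through by $-2ja$ at each step yields, after $3$ differentiations in total,
$$\int_{0}^{\infty} - \frac{2}{\left(a^{2} + x^{2}\right)^{4}} \, dx = - \frac{5 \pi}{16 a^{7}}.$$

Setting $a = \frac{4}{5}$:
$$I = - \frac{390625 \pi}{262144}.$$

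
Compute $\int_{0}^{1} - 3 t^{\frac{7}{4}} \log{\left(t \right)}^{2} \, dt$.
$- \frac{384}{1331}$

Begin with the known integral
$$J(a) = \int_{0}^{1} - 3 t^{a} \, dt = - \frac{3}{a + 1}.$$

Differentiating under the integral sign brings down a factor of $\ln t$:
$$\frac{dJ}{da} = \int_{0}^{1} - 3 t^{a} \log{\left(t \right)} \, dt = \frac{3}{\left(a + 1\right)^{2}}.$$

Repeating twice in total — each differentiation brings down another $\ln t$ — gives
$$\frac{d^{2}J}{da^{2}} = \int_{0}^{1} - 3 t^{a} \log{\left(t \right)}^{2} \, dt = - \frac{6}{\left(a + 1\right)^{3}},$$
and the integrand here is exactly the target integrand, so $I = - \frac{6}{\left(a + 1\right)^{3}}$.

Setting $a = \frac{7}{4}$:
$$I = - \frac{384}{1331}.$$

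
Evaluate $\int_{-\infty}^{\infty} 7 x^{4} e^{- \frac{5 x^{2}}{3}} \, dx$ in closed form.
$\frac{189 \sqrt{15} \sqrt{\pi}}{500}$

Start from the elementary integral
$$J(a) = \int_{-\infty}^{\infty} 7 e^{- a x^{2}} \, dx = \frac{7 \sqrt{\pi}}{\sqrt{a}}.$$

Differentiating under the integral sign brings down a factor of $(-x^2)$:
$$\frac{dJ}{da} = \int_{-\infty}^{\infty} - 7 x^{2} e^{- a x^{2}} \, dx = - \frac{7 \sqrt{\pi}}{2 a^{\frac{3}{2}}}.$$

Repeating twice in total — each differentiation brings down another $(-x^2)$ — gives
$$\frac{d^{2}J}{da^{2}} = \int_{-\infty}^{\infty} 7 x^{4} e^{- a x^{2}} \, dx = \frac{21 \sqrt{\pi}}{4 a^{\frac{5}{2}}},$$
and the integrand here is exactly the target integrand, so $I = \frac{21 \sqrt{\pi}}{4 a^{\frac{5}{2}}}$.

Setting $a = \frac{5}{3}$:
$$I = \frac{189 \sqrt{15} \sqrt{\pi}}{500}.$$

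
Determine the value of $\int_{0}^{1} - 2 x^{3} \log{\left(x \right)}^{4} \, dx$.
$- \frac{3}{64}$

Start from the elementary integral
$$J(a) = \int_{0}^{1} - 2 x^{a} \, dx = - \frac{2}{a + 1}.$$

Differentiating under the integral sign brings down a factor of $\ln x$:
$$\frac{dJ}{da} = \int_{0}^{1} - 2 x^{a} \log{\left(x \right)} \, dx = \frac{2}{\left(a + 1\right)^{2}}.$$

Repeating $4$ times in total — each differentiation brings down another $\ln x$ — gives
$$\frac{d^{4}J}{da^{4}} = \int_{0}^{1} - 2 x^{a} \log{\left(x \right)}^{4} \, dx = - \frac{48}{\left(a + 1\right)^{5}},$$
and the integrand here is exactly the target integrand, so $I = - \frac{48}{\left(a + 1\right)^{5}}$.

Setting $a = 3$:
$$I = - \frac{3}{64}.$$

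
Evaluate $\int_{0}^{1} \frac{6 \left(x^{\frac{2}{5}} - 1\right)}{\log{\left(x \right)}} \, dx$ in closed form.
$\log{\left(\frac{117649}{15625} \right)}$

Consider the one-parameter family: let $I(a) = \int_{0}^{1} \frac{6 \left(x^{a} - 1\right)}{\log{\left(x \right)}} \, dx$.

Since $\dfrac{\partial}{\partial a}\,x^{a} = x^{a} \ln x$, the $\ln x$ in the denominator cancels and
$$\frac{dI}{da} = \int_{0}^{1} 6 x^{a} \, dx = 6 \left[\frac{x^{a+1}}{a+1}\right]_0^1 = \frac{6}{a + 1}.$$

Integrating with respect to $a$ gives $I(a) = 6 \log{\left(a + 1 \right)} + C$.

At $a = 0$ the integrand is identically $0$, so $I(0) = 0$. The closed form gives $0$, hence $C = 0$.

Setting $a = \frac{2}{5}$:
$$I = \log{\left(\frac{117649}{15625} \right)}.$$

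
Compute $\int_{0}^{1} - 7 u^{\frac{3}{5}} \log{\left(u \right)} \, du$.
$\frac{175}{64}$

Consider the simpler parametrised integral
$$J(a) = \int_{0}^{1} - 7 u^{a} \, du = - \frac{7}{a + 1}.$$

Differentiating under the integral sign brings down a factor of $\ln u$:
$$\frac{dJ}{da} = \int_{0}^{1} - 7 u^{a} \log{\left(u \right)} \, du = \frac{7}{\left(a + 1\right)^{2}}.$$

The integral on the left is $I$, so $I = \frac{7}{\left(a + 1\right)^{2}}$.

Setting $a = \frac{3}{5}$:
$$I = \frac{175}{64}.$$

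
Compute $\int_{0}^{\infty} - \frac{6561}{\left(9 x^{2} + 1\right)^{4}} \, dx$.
$- \frac{10935 \pi}{32}$

Recall the elementary integral
$$J(a) = \int_{0}^{\infty} - \frac{1}{a^{2} + x^{2}} \, dx = - \frac{\pi}{2 a}.$$

Differentiating under the integral sign with respect to $a$,
$$\frac{dJ}{da} = \int_{0}^{\infty} \frac{2 a}{\left(a^{2} + x^{2}\right)^{2}} \, dx = \frac{\pi}{2 a^{2}},$$
so $\int_{0}^{\infty} - \frac{1}{\left(a^{2} + x^{2}\right)^{2}} \, dx = - \frac{\pi}{4 a^{3}}$.

Repeating — each differentiation of $1/(x^2+a^2)^j$ produces $-2ja/(x^2+a^2)^{j+1}$ — and dividing through by $-2ja$ at each step yields, after $3$ differentiations in total,
$$\int_{0}^{\infty} - \frac{1}{\left(a^{2} + x^{2}\right)^{4}} \, dx = - \frac{5 \pi}{32 a^{7}}.$$

Setting $a = \frac{1}{3}$:
$$I = - \frac{10935 \pi}{32}.$$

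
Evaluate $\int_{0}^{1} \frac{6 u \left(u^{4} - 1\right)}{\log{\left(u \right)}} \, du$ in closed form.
$\log{\left(729 \right)}$

Replace the exponent $1$ by a parameter $a$: let $I(a) = \int_{0}^{1} \frac{6 \left(u^{5} - u^{a}\right)}{\log{\left(u \right)}} \, du$.

Since $\dfrac{\partial}{\partial a}\,u^{a} = u^{a} \ln u$, the $\ln u$ in the denominator cancels and
$$\frac{dI}{da} = \int_{0}^{1} -6 u^{a} \, du = -6 \left[\frac{u^{a+1}}{a+1}\right]_0^1 = - \frac{6}{a + 1}.$$

Integrating with respect to $a$ gives $I(a) = \log{\left(\frac{46656}{\left(a + 1\right)^{6}} \right)} + C$.

At $a = 5$ the integrand is identically $0$, so $I(5) = 0$. The closed form gives $0$, hence $C = 0$.

Setting $a = 1$:
$$I = \log{\left(729 \right)}.$$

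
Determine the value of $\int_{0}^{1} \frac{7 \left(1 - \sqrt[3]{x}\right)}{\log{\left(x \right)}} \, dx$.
$- \log{\left(\frac{16384}{2187} \right)}$

Consider the one-parameter family: let $I(a) = \int_{0}^{1} \frac{7 \left(1 - x^{a}\right)}{\log{\left(x \right)}} \, dx$.

Since $\dfrac{\partial}{\partial a}\,x^{a} = x^{a} \ln x$, the $\ln x$ in the denominator cancels and
$$\frac{dI}{da} = \int_{0}^{1} -7 x^{a} \, dx = -7 \left[\frac{x^{a+1}}{a+1}\right]_0^1 = - \frac{7}{a + 1}.$$

Integrating with respect to $a$ gives $I(a) = - 7 \log{\left(a + 1 \right)} + C$.

At $a = 0$ the integrand is identically $0$, so $I(0) = 0$. The closed form gives $0$, hence $C = 0$.

Setting $a = \frac{1}{3}$:
$$I = - \log{\left(\frac{16384}{2187} \right)}.$$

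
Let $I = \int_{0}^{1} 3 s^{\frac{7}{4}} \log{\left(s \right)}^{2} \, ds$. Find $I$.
$\frac{384}{1331}$

Consider the simpler parametrised integral
$$J(a) = \int_{0}^{1} 3 s^{a} \, ds = \frac{3}{a + 1}.$$

Differentiating under the integral sign brings down a factor of $\ln s$:
$$\frac{dJ}{da} = \int_{0}^{1} 3 s^{a} \log{\left(s \right)} \, ds = - \frac{3}{\left(a + 1\right)^{2}}.$$

Repeating twice in total — each differentiation brings down another $\ln s$ — gives
$$\frac{d^{2}J}{da^{2}} = \int_{0}^{1} 3 s^{a} \log{\left(s \right)}^{2} \, ds = \frac{6}{\left(a + 1\right)^{3}},$$
and the integrand here is exactly the target integrand, so $I = \frac{6}{\left(a + 1\right)^{3}}$.

Setting $a = \frac{7}{4}$:
$$I = \frac{384}{1331}.$$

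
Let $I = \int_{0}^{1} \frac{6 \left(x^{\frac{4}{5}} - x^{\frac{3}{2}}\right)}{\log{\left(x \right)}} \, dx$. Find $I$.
$\log{\left(\frac{34012224}{244140625} \right)}$

Consider the one-parameter family: let $I(a) = \int_{0}^{1} \frac{6 \left(- x^{\frac{3}{2}} + x^{a}\right)}{\log{\left(x \right)}} \, dx$.

Since $\dfrac{\partial}{\partial a}\,x^{a} = x^{a} \ln x$, the $\ln x$ in the denominator cancels and
$$\frac{dI}{da} = \int_{0}^{1} 6 x^{a} \, dx = 6 \left[\frac{x^{a+1}}{a+1}\right]_0^1 = \frac{6}{a + 1}.$$

Integrating with respect to $a$ gives $I(a) = \log{\left(\frac{64 \left(a + 1\right)^{6}}{15625} \right)} + C$.

At $a = \frac{3}{2}$ the integrand is identically $0$, so $I(\frac{3}{2}) = 0$. The closed form gives $0$, hence $C = 0$.

Setting $a = \frac{4}{5}$:
$$I = \log{\left(\frac{34012224}{244140625} \right)}.$$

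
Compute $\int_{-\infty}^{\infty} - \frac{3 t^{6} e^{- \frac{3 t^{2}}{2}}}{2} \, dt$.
$- \frac{5 \sqrt{6} \sqrt{\pi}}{18}$

Consider the simpler parametrised integral
$$J(a) = \int_{-\infty}^{\infty} - \frac{3 e^{- a t^{2}}}{2} \, dt = - \frac{3 \sqrt{\pi}}{2 \sqrt{a}}.$$

Differentiating under the integral sign brings down a factor of $(-t^2)$:
$$\frac{dJ}{da} = \int_{-\infty}^{\infty} \frac{3 t^{2} e^{- a t^{2}}}{2} \, dt = \frac{3 \sqrt{\pi}}{4 a^{\frac{3}{2}}}.$$

Repeating $3$ times in total — each differentiation brings down another $(-t^2)$ — gives
$$\frac{d^{3}J}{da^{3}} = \int_{-\infty}^{\infty} \frac{3 t^{6} e^{- a t^{2}}}{2} \, dt = \frac{45 \sqrt{\pi}}{16 a^{\frac{7}{2}}},$$
and the integrand here is $(-1)^{3}$ times the target integrand, so $I = (-1)^{3}\,\frac{d^{3}J}{da^{3}} = - \frac{45 \sqrt{\pi}}{16 a^{\frac{7}{2}}}$.

Setting $a = \frac{3}{2}$:
$$I = - \frac{5 \sqrt{6} \sqrt{\pi}}{18}.$$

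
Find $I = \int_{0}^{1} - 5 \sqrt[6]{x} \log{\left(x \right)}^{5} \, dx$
$\frac{27993600}{117649}$

Begin with the known integral
$$J(a) = \int_{0}^{1} - 5 x^{a} \, dx = - \frac{5}{a + 1}.$$

Differentiating under the integral sign brings down a factor of $\ln x$:
$$\frac{dJ}{da} = \int_{0}^{1} - 5 x^{a} \log{\left(x \right)} \, dx = \frac{5}{\left(a + 1\right)^{2}}.$$

Repeating $5$ times in total — each differentiation brings down another $\ln x$ — gives
$$\frac{d^{5}J}{da^{5}} = \int_{0}^{1} - 5 x^{a} \log{\left(x \right)}^{5} \, dx = \frac{600}{\left(a + 1\right)^{6}},$$
and the integrand here is exactly the target integrand, so $I = \frac{600}{\left(a + 1\right)^{6}}$.

Setting $a = \frac{1}{6}$:
$$I = \frac{27993600}{117649}.$$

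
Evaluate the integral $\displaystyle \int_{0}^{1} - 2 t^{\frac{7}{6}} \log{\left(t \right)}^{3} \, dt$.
$\frac{15552}{28561}$

Start from the elementary integral
$$J(a) = \int_{0}^{1} - 2 t^{a} \, dt = - \frac{2}{a + 1}.$$

Differentiating under the integral sign brings down a factor of $\ln t$:
$$\frac{dJ}{da} = \int_{0}^{1} - 2 t^{a} \log{\left(t \right)} \, dt = \frac{2}{\left(a + 1\right)^{2}}.$$

Repeating $3$ times in total — each differentiation brings down another $\ln t$ — gives
$$\frac{d^{3}J}{da^{3}} = \int_{0}^{1} - 2 t^{a} \log{\left(t \right)}^{3} \, dt = \frac{12}{\left(a + 1\right)^{4}},$$
and the integrand here is exactly the target integrand, so $I = \frac{12}{\left(a + 1\right)^{4}}$.

Setting $a = \frac{7}{6}$:
$$I = \frac{15552}{28561}.$$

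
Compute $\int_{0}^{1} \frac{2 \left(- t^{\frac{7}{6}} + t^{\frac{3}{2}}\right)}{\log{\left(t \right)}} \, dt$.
$\log{\left(\frac{225}{169} \right)}$

Consider the one-parameter family: let $I(a) = \int_{0}^{1} \frac{2 \left(- t^{\frac{7}{6}} + t^{a}\right)}{\log{\left(t \right)}} \, dt$.

Since $\dfrac{\partial}{\partial a}\,t^{a} = t^{a} \ln t$, the $\ln t$ in the denominator cancels and
$$\frac{dI}{da} = \int_{0}^{1} 2 t^{a} \, dt = 2 \left[\frac{t^{a+1}}{a+1}\right]_0^1 = \frac{2}{a + 1}.$$

Integrating with respect to $a$ gives $I(a) = \log{\left(\frac{36 \left(a + 1\right)^{2}}{169} \right)} + C$.

At $a = \frac{7}{6}$ the integrand is identically $0$, so $I(\frac{7}{6}) = 0$. The closed form gives $0$, hence $C = 0$.

Setting $a = \frac{3}{2}$:
$$I = \log{\left(\frac{225}{169} \right)}.$$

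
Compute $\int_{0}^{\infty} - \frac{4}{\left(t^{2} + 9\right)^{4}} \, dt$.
$- \frac{5 \pi}{17496}$

Recall the elementary integral
$$J(a) = \int_{0}^{\infty} - \frac{4}{a^{2} + t^{2}} \, dt = - \frac{2 \pi}{a}.$$

Differentiating under the integral sign with respect to $a$,
$$\frac{dJ}{da} = \int_{0}^{\infty} \frac{8 a}{\left(a^{2} + t^{2}\right)^{2}} \, dt = \frac{2 \pi}{a^{2}},$$
so $\int_{0}^{\infty} - \frac{4}{\left(a^{2} + t^{2}\right)^{2}} \, dt = - \frac{\pi}{a^{3}}$.

Repeating — each differentiation of $1/(t^2+a^2)^j$ produces $-2ja/(t^2+a^2)^{j+1}$ — and dividing through by $-2ja$ at each step yields, after $3$ differentiations in total,
$$\int_{0}^{\infty} - \frac{4}{\left(a^{2} + t^{2}\right)^{4}} \, dt = - \frac{5 \pi}{8 a^{7}}.$$

Setting $a = 3$:
$$I = - \frac{5 \pi}{17496}.$$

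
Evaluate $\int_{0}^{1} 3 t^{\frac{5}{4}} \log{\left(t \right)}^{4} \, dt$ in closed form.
$\frac{8192}{6561}$

Begin with the known integral
$$J(a) = \int_{0}^{1} 3 t^{a} \, dt = \frac{3}{a + 1}.$$

Differentiating under the integral sign brings down a factor of $\ln t$:
$$\frac{dJ}{da} = \int_{0}^{1} 3 t^{a} \log{\left(t \right)} \, dt = - \frac{3}{\left(a + 1\right)^{2}}.$$

Repeating $4$ times in total — each differentiation brings down another $\ln t$ — gives
$$\frac{d^{4}J}{da^{4}} = \int_{0}^{1} 3 t^{a} \log{\left(t \right)}^{4} \, dt = \frac{72}{\left(a + 1\right)^{5}},$$
and the integrand here is exactly the target integrand, so $I = \frac{72}{\left(a + 1\right)^{5}}$.

Setting $a = \frac{5}{4}$:
$$I = \frac{8192}{6561}.$$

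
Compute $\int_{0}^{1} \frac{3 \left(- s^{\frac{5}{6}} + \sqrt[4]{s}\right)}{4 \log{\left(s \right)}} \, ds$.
$\log{\left(\frac{15^{\frac{3}{4}} \sqrt[4]{22}}{22} \right)}$

Introduce a parameter $a$ in the exponent: let $I(a) = \int_{0}^{1} \frac{3 \left(\sqrt[4]{s} - s^{a}\right)}{4 \log{\left(s \right)}} \, ds$.

Since $\dfrac{\partial}{\partial a}\,s^{a} = s^{a} \ln s$, the $\ln s$ in the denominator cancels and
$$\frac{dI}{da} = \int_{0}^{1} - \frac{3}{4} s^{a} \, ds = - \frac{3}{4} \left[\frac{s^{a+1}}{a+1}\right]_0^1 = - \frac{3}{4 a + 4}.$$

Integrating with respect to $a$ gives $I(a) = - \frac{3 \log{\left(a + 1 \right)}}{4} - \frac{3 \log{\left(2 \right)}}{2} + \frac{3 \log{\left(5 \right)}}{4} + C$.

At $a = \frac{1}{4}$ the integrand is identically $0$, so $I(\frac{1}{4}) = 0$. The closed form gives $0$, hence $C = 0$.

Setting $a = \frac{5}{6}$:
$$I = \log{\left(\frac{15^{\frac{3}{4}} \sqrt[4]{22}}{22} \right)}.$$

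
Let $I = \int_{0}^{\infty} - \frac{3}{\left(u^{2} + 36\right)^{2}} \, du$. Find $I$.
$- \frac{\pi}{288}$

Start from the standard arctangent integral
$$J(a) = \int_{0}^{\infty} - \frac{3}{a^{2} + u^{2}} \, du = - \frac{3 \pi}{2 a}.$$

Differentiating under the integral sign with respect to $a$,
$$\frac{dJ}{da} = \int_{0}^{\infty} \frac{6 a}{\left(a^{2} + u^{2}\right)^{2}} \, du = \frac{3 \pi}{2 a^{2}},$$
so $\int_{0}^{\infty} - \frac{3}{\left(a^{2} + u^{2}\right)^{2}} \, du = - \frac{3 \pi}{4 a^{3}}$.

Setting $a = 6$:
$$I = - \frac{\pi}{288}.$$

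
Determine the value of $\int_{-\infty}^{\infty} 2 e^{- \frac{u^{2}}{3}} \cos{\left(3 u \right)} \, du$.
$\frac{2 \sqrt{3} \sqrt{\pi}}{e^{\frac{27}{4}}}$

Treat the cosine frequency as a parameter and define $I(b) = \int_{-\infty}^{\infty} 2 e^{- \frac{u^{2}}{3}} \cos{\left(b u \right)} \, du$.

Differentiating under the integral sign,
$$I'(b) = \int_{-\infty}^{\infty} - 2 u e^{- \frac{u^{2}}{3}} \sin{\left(b u \right)} \, du.$$

Integrate $\int_{-\infty}^{\infty} u \sin(b u)\, e^{- \frac{u^{2}}{3}}\, du$ by parts with $w = \sin(b u)$ and $dv = u\, e^{- \frac{u^{2}}{3}}\, du$, giving $v = - \frac{3 e^{- \frac{u^{2}}{3}}}{2}$. The boundary term vanishes and
$$\int_{-\infty}^{\infty} u \sin(b u)\, e^{- \frac{u^{2}}{3}}\, du = \frac{3 b}{2} \int_{-\infty}^{\infty} \cos(b u)\, e^{- \frac{u^{2}}{3}}\, du,$$
so $I'(b) = - \frac{3 b}{2}\, I(b)$.

This is a separable first-order ODE; solving with the initial condition $I(0) = \int_{-\infty}^{\infty} 2 e^{- \frac{u^{2}}{3}}\,du = 2 \sqrt{3} \sqrt{\pi}$ gives
$$I(b) = 2 \sqrt{3} \sqrt{\pi} e^{- \frac{3 b^{2}}{4}}.$$

Setting $b = 3$:
$$I = \frac{2 \sqrt{3} \sqrt{\pi}}{e^{\frac{27}{4}}}.$$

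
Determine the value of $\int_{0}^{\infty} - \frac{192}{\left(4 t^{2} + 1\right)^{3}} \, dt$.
$- 18 \pi$

Begin with the known result
$$J(a) = \int_{0}^{\infty} - \frac{3}{a^{2} + t^{2}} \, dt = - \frac{3 \pi}{2 a}.$$

Differentiating under the integral sign with respect to $a$,
$$\frac{dJ}{da} = \int_{0}^{\infty} \frac{6 a}{\left(a^{2} + t^{2}\right)^{2}} \, dt = \frac{3 \pi}{2 a^{2}},$$
so $\int_{0}^{\infty} - \frac{3}{\left(a^{2} + t^{2}\right)^{2}} \, dt = - \frac{3 \pi}{4 a^{3}}$.

Repeating — each differentiation of $1/(t^2+a^2)^j$ produces $-2ja/(t^2+a^2)^{j+1}$ — and dividing through by $-2ja$ at each step yields, after $2$ differentiations in total,
$$\int_{0}^{\infty} - \frac{3}{\left(a^{2} + t^{2}\right)^{3}} \, dt = - \frac{9 \pi}{16 a^{5}}.$$

Setting $a = \frac{1}{2}$:
$$I = - 18 \pi.$$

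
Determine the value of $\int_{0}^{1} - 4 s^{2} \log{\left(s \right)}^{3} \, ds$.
$\frac{8}{27}$

Start from the elementary integral
$$J(a) = \int_{0}^{1} - 4 s^{a} \, ds = - \frac{4}{a + 1}.$$

Differentiating under the integral sign brings down a factor of $\ln s$:
$$\frac{dJ}{da} = \int_{0}^{1} - 4 s^{a} \log{\left(s \right)} \, ds = \frac{4}{\left(a + 1\right)^{2}}.$$

Repeating $3$ times in total — each differentiation brings down another $\ln s$ — gives
$$\frac{d^{3}J}{da^{3}} = \int_{0}^{1} - 4 s^{a} \log{\left(s \right)}^{3} \, ds = \frac{24}{\left(a + 1\right)^{4}},$$
and the integrand here is exactly the target integrand, so $I = \frac{24}{\left(a + 1\right)^{4}}$.

Setting $a = 2$:
$$I = \frac{8}{27}.$$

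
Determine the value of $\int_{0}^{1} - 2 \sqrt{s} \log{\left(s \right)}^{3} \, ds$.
$\frac{64}{27}$

Begin with the known integral
$$J(a) = \int_{0}^{1} - 2 s^{a} \, ds = - \frac{2}{a + 1}.$$

Differentiating under the integral sign brings down a factor of $\ln s$:
$$\frac{dJ}{da} = \int_{0}^{1} - 2 s^{a} \log{\left(s \right)} \, ds = \frac{2}{\left(a + 1\right)^{2}}.$$

Repeating $3$ times in total — each differentiation brings down another $\ln s$ — gives
$$\frac{d^{3}J}{da^{3}} = \int_{0}^{1} - 2 s^{a} \log{\left(s \right)}^{3} \, ds = \frac{12}{\left(a + 1\right)^{4}},$$
and the integrand here is exactly the target integrand, so $I = \frac{12}{\left(a + 1\right)^{4}}$.

Setting $a = \frac{1}{2}$:
$$I = \frac{64}{27}.$$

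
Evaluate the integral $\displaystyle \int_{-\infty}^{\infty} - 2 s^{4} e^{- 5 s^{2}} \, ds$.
$- \frac{3 \sqrt{5} \sqrt{\pi}}{250}$

Consider the simpler parametrised integral
$$J(a) = \int_{-\infty}^{\infty} - 2 e^{- a s^{2}} \, ds = - \frac{2 \sqrt{\pi}}{\sqrt{a}}.$$

Differentiating under the integral sign brings down a factor of $(-s^2)$:
$$\frac{dJ}{da} = \int_{-\infty}^{\infty} 2 s^{2} e^{- a s^{2}} \, ds = \frac{\sqrt{\pi}}{a^{\frac{3}{2}}}.$$

Repeating twice in total — each differentiation brings down another $(-s^2)$ — gives
$$\frac{d^{2}J}{da^{2}} = \int_{-\infty}^{\infty} - 2 s^{4} e^{- a s^{2}} \, ds = - \frac{3 \sqrt{\pi}}{2 a^{\frac{5}{2}}},$$
and the integrand here is exactly the target integrand, so $I = - \frac{3 \sqrt{\pi}}{2 a^{\frac{5}{2}}}$.

Setting $a = 5$:
$$I = - \frac{3 \sqrt{5} \sqrt{\pi}}{250}.$$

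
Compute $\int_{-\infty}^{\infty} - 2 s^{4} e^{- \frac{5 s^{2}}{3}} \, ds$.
$- \frac{27 \sqrt{15} \sqrt{\pi}}{250}$

Consider the simpler parametrised integral
$$J(a) = \int_{-\infty}^{\infty} - 2 e^{- a s^{2}} \, ds = - \frac{2 \sqrt{\pi}}{\sqrt{a}}.$$

Differentiating under the integral sign brings down a factor of $(-s^2)$:
$$\frac{dJ}{da} = \int_{-\infty}^{\infty} 2 s^{2} e^{- a s^{2}} \, ds = \frac{\sqrt{\pi}}{a^{\frac{3}{2}}}.$$

Repeating twice in total — each differentiation brings down another $(-s^2)$ — gives
$$\frac{d^{2}J}{da^{2}} = \int_{-\infty}^{\infty} - 2 s^{4} e^{- a s^{2}} \, ds = - \frac{3 \sqrt{\pi}}{2 a^{\frac{5}{2}}},$$
and the integrand here is exactly the target integrand, so $I = - \frac{3 \sqrt{\pi}}{2 a^{\frac{5}{2}}}$.

Setting $a = \frac{5}{3}$:
$$I = - \frac{27 \sqrt{15} \sqrt{\pi}}{250}.$$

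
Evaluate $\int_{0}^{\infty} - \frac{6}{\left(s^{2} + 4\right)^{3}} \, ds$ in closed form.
$- \frac{9 \pi}{256}$

Begin with the known result
$$J(a) = \int_{0}^{\infty} - \frac{6}{a^{2} + s^{2}} \, ds = - \frac{3 \pi}{a}.$$

Differentiating under the integral sign with respect to $a$,
$$\frac{dJ}{da} = \int_{0}^{\infty} \frac{12 a}{\left(a^{2} + s^{2}\right)^{2}} \, ds = \frac{3 \pi}{a^{2}},$$
so $\int_{0}^{\infty} - \frac{6}{\left(a^{2} + s^{2}\right)^{2}} \, ds = - \frac{3 \pi}{2 a^{3}}$.

Repeating — each differentiation of $1/(s^2+a^2)^j$ produces $-2ja/(s^2+a^2)^{j+1}$ — and dividing through by $-2ja$ at each step yields, after $2$ differentiations in total,
$$\int_{0}^{\infty} - \frac{6}{\left(a^{2} + s^{2}\right)^{3}} \, ds = - \frac{9 \pi}{8 a^{5}}.$$

Setting $a = 2$:
$$I = - \frac{9 \pi}{256}.$$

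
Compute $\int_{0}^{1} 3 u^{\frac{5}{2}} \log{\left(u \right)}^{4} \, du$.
$\frac{2304}{16807}$

Consider the simpler parametrised integral
$$J(a) = \int_{0}^{1} 3 u^{a} \, du = \frac{3}{a + 1}.$$

Differentiating under the integral sign brings down a factor of $\ln u$:
$$\frac{dJ}{da} = \int_{0}^{1} 3 u^{a} \log{\left(u \right)} \, du = - \frac{3}{\left(a + 1\right)^{2}}.$$

Repeating $4$ times in total — each differentiation brings down another $\ln u$ — gives
$$\frac{d^{4}J}{da^{4}} = \int_{0}^{1} 3 u^{a} \log{\left(u \right)}^{4} \, du = \frac{72}{\left(a + 1\right)^{5}},$$
and the integrand here is exactly the target integrand, so $I = \frac{72}{\left(a + 1\right)^{5}}$.

Setting $a = \frac{5}{2}$:
$$I = \frac{2304}{16807}.$$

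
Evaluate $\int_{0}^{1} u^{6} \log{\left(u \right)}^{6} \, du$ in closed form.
$\frac{720}{823543}$

Begin with the known integral
$$J(a) = \int_{0}^{1} u^{a} \, du = \frac{1}{a + 1}.$$

Differentiating under the integral sign brings down a factor of $\ln u$:
$$\frac{dJ}{da} = \int_{0}^{1} u^{a} \log{\left(u \right)} \, du = - \frac{1}{\left(a + 1\right)^{2}}.$$

Repeating $6$ times in total — each differentiation brings down another $\ln u$ — gives
$$\frac{d^{6}J}{da^{6}} = \int_{0}^{1} u^{a} \log{\left(u \right)}^{6} \, du = \frac{720}{\left(a + 1\right)^{7}},$$
and the integrand here is exactly the target integrand, so $I = \frac{720}{\left(a + 1\right)^{7}}$.

Setting $a = 6$:
$$I = \frac{720}{823543}.$$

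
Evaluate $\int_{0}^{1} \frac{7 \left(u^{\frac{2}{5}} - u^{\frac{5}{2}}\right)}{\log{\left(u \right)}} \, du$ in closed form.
$- \log{\left(\frac{78125}{128} \right)}$

Replace the exponent $\frac{5}{2}$ by a parameter $a$: let $I(a) = \int_{0}^{1} \frac{7 \left(u^{\frac{2}{5}} - u^{a}\right)}{\log{\left(u \right)}} \, du$.

Since $\dfrac{\partial}{\partial a}\,u^{a} = u^{a} \ln u$, the $\ln u$ in the denominator cancels and
$$\frac{dI}{da} = \int_{0}^{1} -7 u^{a} \, du = -7 \left[\frac{u^{a+1}}{a+1}\right]_0^1 = - \frac{7}{a + 1}.$$

Integrating with respect to $a$ gives $I(a) = - \log{\left(\frac{78125 \left(a + 1\right)^{7}}{823543} \right)} + C$.

At $a = \frac{2}{5}$ the integrand is identically $0$, so $I(\frac{2}{5}) = 0$. The closed form gives $0$, hence $C = 0$.

Setting $a = \frac{5}{2}$:
$$I = - \log{\left(\frac{78125}{128} \right)}.$$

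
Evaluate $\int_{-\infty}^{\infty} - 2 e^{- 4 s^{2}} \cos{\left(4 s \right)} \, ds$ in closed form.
$- \frac{\sqrt{\pi}}{e}$

Let $b$ denote the cosine frequency and define $I(b) = \int_{-\infty}^{\infty} - 2 e^{- 4 s^{2}} \cos{\left(b s \right)} \, ds$.

Differentiating under the integral sign,
$$I'(b) = \int_{-\infty}^{\infty} 2 s e^{- 4 s^{2}} \sin{\left(b s \right)} \, ds.$$

Integrate $\int_{-\infty}^{\infty} s \sin(b s)\, e^{- 4 s^{2}}\, ds$ by parts with $u = \sin(b s)$ and $dv = s\, e^{- 4 s^{2}}\, ds$, giving $v = - \frac{e^{- 4 s^{2}}}{8}$. The boundary term vanishes and
$$\int_{-\infty}^{\infty} s \sin(b s)\, e^{- 4 s^{2}}\, ds = \frac{b}{8} \int_{-\infty}^{\infty} \cos(b s)\, e^{- 4 s^{2}}\, ds,$$
so $I'(b) = - \frac{b}{8}\, I(b)$.

This is a separable first-order ODE; solving with the initial condition $I(0) = \int_{-\infty}^{\infty} - 2 e^{- 4 s^{2}}\,ds = - \sqrt{\pi}$ gives
$$I(b) = - \sqrt{\pi} e^{- \frac{b^{2}}{16}}.$$

Setting $b = 4$:
$$I = - \frac{\sqrt{\pi}}{e}.$$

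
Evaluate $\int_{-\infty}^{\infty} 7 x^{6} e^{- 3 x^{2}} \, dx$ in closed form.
$\frac{35 \sqrt{3} \sqrt{\pi}}{216}$

Consider the simpler parametrised integral
$$J(a) = \int_{-\infty}^{\infty} 7 e^{- a x^{2}} \, dx = \frac{7 \sqrt{\pi}}{\sqrt{a}}.$$

Differentiating under the integral sign brings down a factor of $(-x^2)$:
$$\frac{dJ}{da} = \int_{-\infty}^{\infty} - 7 x^{2} e^{- a x^{2}} \, dx = - \frac{7 \sqrt{\pi}}{2 a^{\frac{3}{2}}}.$$

Repeating $3$ times in total — each differentiation brings down another $(-x^2)$ — gives
$$\frac{d^{3}J}{da^{3}} = \int_{-\infty}^{\infty} - 7 x^{6} e^{- a x^{2}} \, dx = - \frac{105 \sqrt{\pi}}{8 a^{\frac{7}{2}}},$$
and the integrand here is $(-1)^{3}$ times the target integrand, so $I = (-1)^{3}\,\frac{d^{3}J}{da^{3}} = \frac{105 \sqrt{\pi}}{8 a^{\frac{7}{2}}}$.

Setting $a = 3$:
$$I = \frac{35 \sqrt{3} \sqrt{\pi}}{216}.$$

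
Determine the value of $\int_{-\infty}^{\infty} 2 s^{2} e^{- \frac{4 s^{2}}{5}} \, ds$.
$\frac{5 \sqrt{5} \sqrt{\pi}}{8}$

Start from the elementary integral
$$J(a) = \int_{-\infty}^{\infty} 2 e^{- a s^{2}} \, ds = \frac{2 \sqrt{\pi}}{\sqrt{a}}.$$

Differentiating under the integral sign brings down a factor of $(-s^2)$:
$$\frac{dJ}{da} = \int_{-\infty}^{\infty} - 2 s^{2} e^{- a s^{2}} \, ds = - \frac{\sqrt{\pi}}{a^{\frac{3}{2}}}.$$

The integral on the left is $-I$, so $I = \frac{\sqrt{\pi}}{a^{\frac{3}{2}}}$.

Setting $a = \frac{4}{5}$:
$$I = \frac{5 \sqrt{5} \sqrt{\pi}}{8}.$$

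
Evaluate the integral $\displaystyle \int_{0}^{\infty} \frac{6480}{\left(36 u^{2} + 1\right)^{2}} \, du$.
$270 \pi$

Begin with the known result
$$J(a) = \int_{0}^{\infty} \frac{5}{a^{2} + u^{2}} \, du = \frac{5 \pi}{2 a}.$$

Differentiating under the integral sign with respect to $a$,
$$\frac{dJ}{da} = \int_{0}^{\infty} - \frac{10 a}{\left(a^{2} + u^{2}\right)^{2}} \, du = - \frac{5 \pi}{2 a^{2}},$$
so $\int_{0}^{\infty} \frac{5}{\left(a^{2} + u^{2}\right)^{2}} \, du = \frac{5 \pi}{4 a^{3}}$.

Setting $a = \frac{1}{6}$:
$$I = 270 \pi.$$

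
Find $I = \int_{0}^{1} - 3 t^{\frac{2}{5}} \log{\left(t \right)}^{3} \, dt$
$\frac{11250}{2401}$

Consider the simpler parametrised integral
$$J(a) = \int_{0}^{1} - 3 t^{a} \, dt = - \frac{3}{a + 1}.$$

Differentiating under the integral sign brings down a factor of $\ln t$:
$$\frac{dJ}{da} = \int_{0}^{1} - 3 t^{a} \log{\left(t \right)} \, dt = \frac{3}{\left(a + 1\right)^{2}}.$$

Repeating $3$ times in total — each differentiation brings down another $\ln t$ — gives
$$\frac{d^{3}J}{da^{3}} = \int_{0}^{1} - 3 t^{a} \log{\left(t \right)}^{3} \, dt = \frac{18}{\left(a + 1\right)^{4}},$$
and the integrand here is exactly the target integrand, so $I = \frac{18}{\left(a + 1\right)^{4}}$.

Setting $a = \frac{2}{5}$:
$$I = \frac{11250}{2401}.$$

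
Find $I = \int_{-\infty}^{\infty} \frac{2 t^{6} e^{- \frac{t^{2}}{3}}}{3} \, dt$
$\frac{135 \sqrt{3} \sqrt{\pi}}{4}$

Consider the simpler parametrised integral
$$J(a) = \int_{-\infty}^{\infty} \frac{2 e^{- a t^{2}}}{3} \, dt = \frac{2 \sqrt{\pi}}{3 \sqrt{a}}.$$

Differentiating under the integral sign brings down a factor of $(-t^2)$:
$$\frac{dJ}{da} = \int_{-\infty}^{\infty} - \frac{2 t^{2} e^{- a t^{2}}}{3} \, dt = - \frac{\sqrt{\pi}}{3 a^{\frac{3}{2}}}.$$

Repeating $3$ times in total — each differentiation brings down another $(-t^2)$ — gives
$$\frac{d^{3}J}{da^{3}} = \int_{-\infty}^{\infty} - \frac{2 t^{6} e^{- a t^{2}}}{3} \, dt = - \frac{5 \sqrt{\pi}}{4 a^{\frac{7}{2}}},$$
and the integrand here is $(-1)^{3}$ times the target integrand, so $I = (-1)^{3}\,\frac{d^{3}J}{da^{3}} = \frac{5 \sqrt{\pi}}{4 a^{\frac{7}{2}}}$.

Setting $a = \frac{1}{3}$:
$$I = \frac{135 \sqrt{3} \sqrt{\pi}}{4}.$$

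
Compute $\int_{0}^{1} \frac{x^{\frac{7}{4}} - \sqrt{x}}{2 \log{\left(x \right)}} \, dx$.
$- \log{\left(6 \right)} + \frac{\log{\left(66 \right)}}{2}$

Introduce a parameter $a$ in the exponent: let $I(a) = \int_{0}^{1} \frac{- \sqrt{x} + x^{a}}{2 \log{\left(x \right)}} \, dx$.

Since $\dfrac{\partial}{\partial a}\,x^{a} = x^{a} \ln x$, the $\ln x$ in the denominator cancels and
$$\frac{dI}{da} = \int_{0}^{1} \frac{1}{2} x^{a} \, dx = \frac{1}{2} \left[\frac{x^{a+1}}{a+1}\right]_0^1 = \frac{1}{2 \left(a + 1\right)}.$$

Integrating with respect to $a$ gives $I(a) = \log{\left(\frac{\sqrt{6} \sqrt{a + 1}}{3} \right)} + C$.

At $a = \frac{1}{2}$ the integrand is identically $0$, so $I(\frac{1}{2}) = 0$. The closed form gives $0$, hence $C = 0$.

Setting $a = \frac{7}{4}$:
$$I = - \log{\left(6 \right)} + \frac{\log{\left(66 \right)}}{2}.$$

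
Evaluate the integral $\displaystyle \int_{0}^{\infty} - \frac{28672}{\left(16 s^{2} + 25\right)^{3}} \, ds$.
$- \frac{1344 \pi}{3125}$

Recall the elementary integral
$$J(a) = \int_{0}^{\infty} - \frac{7}{a^{2} + s^{2}} \, ds = - \frac{7 \pi}{2 a}.$$

Differentiating under the integral sign with respect to $a$,
$$\frac{dJ}{da} = \int_{0}^{\infty} \frac{14 a}{\left(a^{2} + s^{2}\right)^{2}} \, ds = \frac{7 \pi}{2 a^{2}},$$
so $\int_{0}^{\infty} - \frac{7}{\left(a^{2} + s^{2}\right)^{2}} \, ds = - \frac{7 \pi}{4 a^{3}}$.

Repeating — each differentiation of $1/(s^2+a^2)^j$ produces $-2ja/(s^2+a^2)^{j+1}$ — and dividing through by $-2ja$ at each step yields, after $2$ differentiations in total,
$$\int_{0}^{\infty} - \frac{7}{\left(a^{2} + s^{2}\right)^{3}} \, ds = - \frac{21 \pi}{16 a^{5}}.$$

Setting $a = \frac{5}{4}$:
$$I = - \frac{1344 \pi}{3125}.$$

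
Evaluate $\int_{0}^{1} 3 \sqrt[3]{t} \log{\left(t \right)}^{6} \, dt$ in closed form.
$\frac{295245}{1024}$

Begin with the known integral
$$J(a) = \int_{0}^{1} 3 t^{a} \, dt = \frac{3}{a + 1}.$$

Differentiating under the integral sign brings down a factor of $\ln t$:
$$\frac{dJ}{da} = \int_{0}^{1} 3 t^{a} \log{\left(t \right)} \, dt = - \frac{3}{\left(a + 1\right)^{2}}.$$

Repeating $6$ times in total — each differentiation brings down another $\ln t$ — gives
$$\frac{d^{6}J}{da^{6}} = \int_{0}^{1} 3 t^{a} \log{\left(t \right)}^{6} \, dt = \frac{2160}{\left(a + 1\right)^{7}},$$
and the integrand here is exactly the target integrand, so $I = \frac{2160}{\left(a + 1\right)^{7}}$.

Setting $a = \frac{1}{3}$:
$$I = \frac{295245}{1024}.$$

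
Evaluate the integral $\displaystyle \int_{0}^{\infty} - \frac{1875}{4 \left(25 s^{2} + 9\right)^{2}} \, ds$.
$- \frac{125 \pi}{144}$

Begin with the known result
$$J(a) = \int_{0}^{\infty} - \frac{3}{4 \left(a^{2} + s^{2}\right)} \, ds = - \frac{3 \pi}{8 a}.$$

Differentiating under the integral sign with respect to $a$,
$$\frac{dJ}{da} = \int_{0}^{\infty} \frac{3 a}{2 \left(a^{2} + s^{2}\right)^{2}} \, ds = \frac{3 \pi}{8 a^{2}},$$
so $\int_{0}^{\infty} - \frac{3}{4 \left(a^{2} + s^{2}\right)^{2}} \, ds = - \frac{3 \pi}{16 a^{3}}$.

Setting $a = \frac{3}{5}$:
$$I = - \frac{125 \pi}{144}.$$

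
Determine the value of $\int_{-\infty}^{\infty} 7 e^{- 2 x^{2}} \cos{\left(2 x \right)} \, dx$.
$\frac{7 \sqrt{2} \sqrt{\pi}}{2 e^{\frac{1}{2}}}$

Let $b$ denote the cosine frequency and define $I(b) = \int_{-\infty}^{\infty} 7 e^{- 2 x^{2}} \cos{\left(b x \right)} \, dx$.

Differentiating under the integral sign,
$$I'(b) = \int_{-\infty}^{\infty} - 7 x e^{- 2 x^{2}} \sin{\left(b x \right)} \, dx.$$

Integrate $\int_{-\infty}^{\infty} x \sin(b x)\, e^{- 2 x^{2}}\, dx$ by parts with $u = \sin(b x)$ and $dv = x\, e^{- 2 x^{2}}\, dx$, giving $v = - \frac{e^{- 2 x^{2}}}{4}$. The boundary term vanishes and
$$\int_{-\infty}^{\infty} x \sin(b x)\, e^{- 2 x^{2}}\, dx = \frac{b}{4} \int_{-\infty}^{\infty} \cos(b x)\, e^{- 2 x^{2}}\, dx,$$
so $I'(b) = - \frac{b}{4}\, I(b)$.

This is a separable first-order ODE; solving with the initial condition $I(0) = \int_{-\infty}^{\infty} 7 e^{- 2 x^{2}}\,dx = \frac{7 \sqrt{2} \sqrt{\pi}}{2}$ gives
$$I(b) = \frac{7 \sqrt{2} \sqrt{\pi} e^{- \frac{b^{2}}{8}}}{2}.$$

Setting $b = 2$:
$$I = \frac{7 \sqrt{2} \sqrt{\pi}}{2 e^{\frac{1}{2}}}.$$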